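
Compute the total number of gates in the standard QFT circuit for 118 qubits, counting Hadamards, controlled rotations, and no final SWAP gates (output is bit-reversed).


Hadamard gates: 118
Controlled rotations: n*(n-1)/2 = 118*117/2 = 6903
SWAP gates: 0 (omitted)
Total = 118 + 6903
= 7021

7021


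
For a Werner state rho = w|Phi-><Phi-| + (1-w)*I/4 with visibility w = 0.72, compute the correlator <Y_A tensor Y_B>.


|Phi-> = (|00> - |11>)/sqrt(2)
For the pure Bell state, <Y_A Y_B> = +1 (Bell-state Pauli correlator).
The maximally-mixed part I/4 has tr(I/4 * P tensor P) = 0 for any traceless Pauli P.
So <Y_A Y_B>_rho = w * (+1) + (1 - w) * 0
= 0.72 * (+1)
= 0.7200

0.7200


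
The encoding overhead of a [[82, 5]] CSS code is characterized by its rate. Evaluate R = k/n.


Code rate R = k/n
= 5/82
= 0.0610

0.0610


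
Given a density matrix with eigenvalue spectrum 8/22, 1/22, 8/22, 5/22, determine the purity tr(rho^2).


tr(rho^2) = sum of eigenvalues squared
= (8/22)^2 + (1/22)^2 + (8/22)^2 + (5/22)^2
= (64 + 1 + 64 + 25) / 484
= 154/484
= 0.3182

0.3182


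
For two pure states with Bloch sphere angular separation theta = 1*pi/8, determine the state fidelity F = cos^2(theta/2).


For states separated by angle theta on Bloch sphere:
F = cos^2(theta/2)
theta = 1*pi/8 = 0.3927
theta/2 = 0.1963
cos(theta/2) = 0.9808
F = 0.9619

0.9619


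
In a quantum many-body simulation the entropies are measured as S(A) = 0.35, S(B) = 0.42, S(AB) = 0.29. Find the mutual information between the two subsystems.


I(A:B) = S(A) + S(B) - S(AB)
= 0.35 + 0.42 - 0.29
= 0.4800

0.4800


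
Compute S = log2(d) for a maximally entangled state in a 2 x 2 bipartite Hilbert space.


For a maximally entangled state in d x d:
S = log2(d) = log2(2)
= 1.0000

1.0000


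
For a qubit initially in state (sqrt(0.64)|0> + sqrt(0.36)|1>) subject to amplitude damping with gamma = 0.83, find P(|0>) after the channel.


For amplitude damping with parameter gamma on state sqrt(a)|0> + sqrt(b)|1>:
alpha^2 = 0.64, beta^2 = 0.36
P(|0>) = alpha^2 + gamma * beta^2
= 0.64 + 0.83 * 0.36
= 0.64 + 0.2988
= 0.9388

0.9388


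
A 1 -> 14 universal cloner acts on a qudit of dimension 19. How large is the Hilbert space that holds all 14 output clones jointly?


Output space = H^(tensor 14) where dim(H) = 19
dim = 19^14
= 361 (after 2 factors)
= 6859 (after 3 factors)
= 130321 (after 4 factors)
= 2476099 (after 5 factors)
= 47045881 (after 6 factors)
= 893871739 (after 7 factors)
= 16983563041 (after 8 factors)
= 322687697779 (after 9 factors)
= 6131066257801 (after 10 factors)
= 116490258898219 (after 11 factors)
= 2213314919066161 (after 12 factors)
= 42052983462257059 (after 13 factors)
= 799006685782884121 (after 14 factors)
= 799006685782884121

799006685782884121


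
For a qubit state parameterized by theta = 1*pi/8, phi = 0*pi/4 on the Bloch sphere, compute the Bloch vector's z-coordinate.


theta = 0.3927, phi = 0.0000
r_z = cos(theta) = 0.9239

0.9239


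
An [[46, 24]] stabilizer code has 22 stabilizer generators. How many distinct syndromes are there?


Each stabilizer generator gives a binary (+1 or -1) measurement outcome.
With 22 independent generators:
Total syndromes = 2^22
= 4194304

4194304


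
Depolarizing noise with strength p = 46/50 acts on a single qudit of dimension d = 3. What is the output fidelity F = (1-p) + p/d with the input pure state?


F = (1-p) + p/d
= (1 - 0.9200) + 0.9200/3
= 0.0800 + 0.3067
= 0.3867

0.3867


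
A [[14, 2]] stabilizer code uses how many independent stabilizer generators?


For an [[n,k]] stabilizer code:
Number of stabilizer generators = n - k
= 14 - 2
= 12

12


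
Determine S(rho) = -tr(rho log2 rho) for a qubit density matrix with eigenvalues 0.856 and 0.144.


S = -p*log2(p) - (1-p)*log2(1-p)
p = 0.8560, 1-p = 0.1440
= -0.8560 * log2(0.8560) - 0.1440 * log2(0.1440)
= -(-0.1920) - (-0.4026)
= 0.5946

0.5946


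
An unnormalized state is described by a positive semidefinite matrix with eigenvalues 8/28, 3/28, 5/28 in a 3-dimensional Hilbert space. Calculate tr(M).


tr(M) = sum of eigenvalues
= 8/28 + 3/28 + 5/28
= 16/28
= 0.5714

0.5714


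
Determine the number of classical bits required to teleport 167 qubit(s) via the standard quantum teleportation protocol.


Quantum teleportation requires 2 classical bits per qubit teleported.
167 qubit(s) -> 2 * 167 = 334 classical bits

334


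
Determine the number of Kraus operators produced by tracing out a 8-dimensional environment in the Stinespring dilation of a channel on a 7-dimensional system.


Tracing out the environment in an orthonormal basis {|i>_E} gives Kraus operators K_i = <i|_E U |0>_E.
Number of Kraus operators = dim(H_env) = d_env
= 8

8


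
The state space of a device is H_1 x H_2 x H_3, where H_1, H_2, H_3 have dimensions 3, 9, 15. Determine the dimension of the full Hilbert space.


dim(H_1 x H_2 x H_3) = 3 * 9 * 15
= 27 * 15
= 405

405


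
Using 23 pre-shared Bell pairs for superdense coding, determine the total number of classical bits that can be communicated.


Superdense coding allows 2 classical bits per shared entangled pair.
23 pair(s) -> 2 * 23 = 46 classical bits

46


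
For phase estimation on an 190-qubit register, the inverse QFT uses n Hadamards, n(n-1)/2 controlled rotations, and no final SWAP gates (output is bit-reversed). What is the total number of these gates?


Hadamard gates: 190
Controlled rotations: n*(n-1)/2 = 190*189/2 = 17955
SWAP gates: 0 (omitted)
Total = 190 + 17955
= 18145

18145


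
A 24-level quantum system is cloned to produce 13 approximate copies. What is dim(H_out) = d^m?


Output space = H^(tensor 13) where dim(H) = 24
dim = 24^13
= 576 (after 2 factors)
= 13824 (after 3 factors)
= 331776 (after 4 factors)
= 7962624 (after 5 factors)
= 191102976 (after 6 factors)
= 4586471424 (after 7 factors)
= 110075314176 (after 8 factors)
= 2641807540224 (after 9 factors)
= 63403380965376 (after 10 factors)
= 1521681143169024 (after 11 factors)
= 36520347436056576 (after 12 factors)
= 876488338465357824 (after 13 factors)
= 876488338465357824

876488338465357824


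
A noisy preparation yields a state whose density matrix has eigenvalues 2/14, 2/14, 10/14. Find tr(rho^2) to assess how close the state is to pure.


tr(rho^2) = sum of eigenvalues squared
= (2/14)^2 + (2/14)^2 + (10/14)^2
= (4 + 4 + 100) / 196
= 108/196
= 0.5510

0.5510


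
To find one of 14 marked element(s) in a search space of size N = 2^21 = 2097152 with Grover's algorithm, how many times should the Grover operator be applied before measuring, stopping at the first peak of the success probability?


After j Grover iterations the success probability is P(j) = sin^2((2j+1)*theta), where sin(theta) = sqrt(k/N).
N = 2^21 = 2097152, k = 14
sin(theta) = sqrt(k/N) = 0.002583741515
theta = arcsin(sqrt(k/N)) = 0.002583744389 rad
P(j) reaches its first maximum when (2j+1)*theta is as close as possible to pi/2, i.e. j = round(pi/(4*theta) - 1/2).
pi/(4*theta) - 1/2 = 303.4767
(For comparison, the common estimate pi/4 * sqrt(N/k) = 303.9771; the exact maximiser is used here.)
Optimal iterations = 303

303


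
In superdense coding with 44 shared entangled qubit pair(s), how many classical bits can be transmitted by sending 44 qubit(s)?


Superdense coding allows 2 classical bits per shared entangled pair.
44 pair(s) -> 2 * 44 = 88 classical bits

88


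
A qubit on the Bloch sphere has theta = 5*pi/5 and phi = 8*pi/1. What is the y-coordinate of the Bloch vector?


theta = 3.1416, phi = 25.1327
r_y = sin(theta)*sin(phi) = 0.0000 * 0.0000
r_y = 0.0000

0.0000


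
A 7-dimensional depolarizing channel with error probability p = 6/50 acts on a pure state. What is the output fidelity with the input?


F = (1-p) + p/d
= (1 - 0.1200) + 0.1200/7
= 0.8800 + 0.0171
= 0.8971

0.8971


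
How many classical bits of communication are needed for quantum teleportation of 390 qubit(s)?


Quantum teleportation requires 2 classical bits per qubit teleported.
390 qubit(s) -> 2 * 390 = 780 classical bits

780


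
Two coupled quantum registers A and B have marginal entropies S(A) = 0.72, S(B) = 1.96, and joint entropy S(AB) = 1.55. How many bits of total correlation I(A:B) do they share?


I(A:B) = S(A) + S(B) - S(AB)
= 0.72 + 1.96 - 1.55
= 1.1300

1.1300


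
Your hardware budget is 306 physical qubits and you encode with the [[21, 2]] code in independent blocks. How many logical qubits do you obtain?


Each code block uses 21 physical qubits for 2 logical qubit(s).
Number of complete blocks = floor(306 / 21) = 14
Logical qubits = 14 * 2
= 28

28


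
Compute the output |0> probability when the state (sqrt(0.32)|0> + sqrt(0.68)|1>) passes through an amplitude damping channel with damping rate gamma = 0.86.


For amplitude damping with parameter gamma on state sqrt(a)|0> + sqrt(b)|1>:
alpha^2 = 0.32, beta^2 = 0.68
P(|0>) = alpha^2 + gamma * beta^2
= 0.32 + 0.86 * 0.68
= 0.32 + 0.5848
= 0.9048

0.9048


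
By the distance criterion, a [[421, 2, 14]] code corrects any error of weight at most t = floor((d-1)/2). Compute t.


Code parameters: [[421, 2, 14]], distance d = 14.
Number of correctable errors = floor((d-1)/2)
= floor((14 - 1)/2)
= floor(13/2)
= 6

6


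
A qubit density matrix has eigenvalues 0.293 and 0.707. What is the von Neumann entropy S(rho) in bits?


S = -p*log2(p) - (1-p)*log2(1-p)
p = 0.2930, 1-p = 0.7070
= -0.2930 * log2(0.2930) - 0.7070 * log2(0.7070)
= -(-0.5189) - (-0.3537)
= 0.8726

0.8726


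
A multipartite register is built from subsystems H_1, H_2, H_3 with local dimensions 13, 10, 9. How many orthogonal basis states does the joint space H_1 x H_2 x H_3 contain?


dim(H_1 x H_2 x H_3) = 13 * 10 * 9
= 130 * 9
= 1170

1170


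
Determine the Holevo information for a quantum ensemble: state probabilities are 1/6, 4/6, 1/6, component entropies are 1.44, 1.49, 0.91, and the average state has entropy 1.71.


chi = S(rho) - sum_i p_i * S(rho_i)
Weighted entropy = 1/6 * 1.44 + 4/6 * 1.49 + 1/6 * 0.91
= 1.3850
chi = 1.71 - 1.3850
= 0.3250

0.3250


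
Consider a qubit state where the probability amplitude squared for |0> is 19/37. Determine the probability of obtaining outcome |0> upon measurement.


|alpha|^2 = 19/37 = 0.5135
|beta|^2 = 1 - 19/37 = 18/37 = 0.4865
P(|0>) = |alpha|^2 = 0.5135

0.5135


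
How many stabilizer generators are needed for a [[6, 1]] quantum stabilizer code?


For an [[n,k]] stabilizer code:
Number of stabilizer generators = n - k
= 6 - 1
= 5

5


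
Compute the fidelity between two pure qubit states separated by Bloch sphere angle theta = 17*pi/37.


For states separated by angle theta on Bloch sphere:
F = cos^2(theta/2)
theta = 17*pi/37 = 1.4434
theta/2 = 0.7217
cos(theta/2) = 0.7507
F = 0.5635

0.5635


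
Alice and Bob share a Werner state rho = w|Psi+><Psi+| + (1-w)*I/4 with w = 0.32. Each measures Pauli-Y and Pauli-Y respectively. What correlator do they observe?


|Psi+> = (|01> + |10>)/sqrt(2)
For the pure Bell state, <Y_A Y_B> = +1 (Bell-state Pauli correlator).
The maximally-mixed part I/4 has tr(I/4 * P tensor P) = 0 for any traceless Pauli P.
So <Y_A Y_B>_rho = w * (+1) + (1 - w) * 0
= 0.32 * (+1)
= 0.3200

0.3200


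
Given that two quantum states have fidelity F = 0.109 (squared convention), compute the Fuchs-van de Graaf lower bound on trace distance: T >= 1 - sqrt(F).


Fuchs-van de Graaf (squared-fidelity convention): 1 - sqrt(F) <= T <= sqrt(1 - F).
Lower bound: T >= 1 - sqrt(F)
sqrt(F) = sqrt(0.109) = 0.3302
T >= 1 - 0.3302
T >= 0.6698

0.6698


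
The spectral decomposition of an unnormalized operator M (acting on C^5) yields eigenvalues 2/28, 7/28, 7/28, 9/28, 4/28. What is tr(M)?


tr(M) = sum of eigenvalues
= 2/28 + 7/28 + 7/28 + 9/28 + 4/28
= 29/28
= 1.0357

1.0357


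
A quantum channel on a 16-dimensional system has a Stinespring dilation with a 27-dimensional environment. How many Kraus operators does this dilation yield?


Tracing out the environment in an orthonormal basis {|i>_E} gives Kraus operators K_i = <i|_E U |0>_E.
Number of Kraus operators = dim(H_env) = d_env
= 27

27


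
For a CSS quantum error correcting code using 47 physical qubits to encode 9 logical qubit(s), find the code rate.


Code rate R = k/n
= 9/47
= 0.1915

0.1915


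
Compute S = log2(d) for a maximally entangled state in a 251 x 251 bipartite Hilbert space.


For a maximally entangled state in d x d:
S = log2(d) = log2(251)
= 7.9715

7.9715


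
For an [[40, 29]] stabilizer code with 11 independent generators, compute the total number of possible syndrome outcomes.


Each stabilizer generator gives a binary (+1 or -1) measurement outcome.
With 11 independent generators:
Total syndromes = 2^11
= 2048

2048


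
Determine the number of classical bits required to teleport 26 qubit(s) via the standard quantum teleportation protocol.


Quantum teleportation requires 2 classical bits per qubit teleported.
26 qubit(s) -> 2 * 26 = 52 classical bits

52


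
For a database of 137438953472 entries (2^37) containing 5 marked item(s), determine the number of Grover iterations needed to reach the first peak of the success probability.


After j Grover iterations the success probability is P(j) = sin^2((2j+1)*theta), where sin(theta) = sqrt(k/N).
N = 2^37 = 137438953472, k = 5
sin(theta) = sqrt(k/N) = 6.031565972e-06
theta = arcsin(sqrt(k/N)) = 6.031565972e-06 rad
P(j) reaches its first maximum when (2j+1)*theta is as close as possible to pi/2, i.e. j = round(pi/(4*theta) - 1/2).
pi/(4*theta) - 1/2 = 130214.1353
(For comparison, the common estimate pi/4 * sqrt(N/k) = 130214.6353; the exact maximiser is used here.)
Optimal iterations = 130214

130214


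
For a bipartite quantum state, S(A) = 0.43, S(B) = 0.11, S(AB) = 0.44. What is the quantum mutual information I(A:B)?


I(A:B) = S(A) + S(B) - S(AB)
= 0.43 + 0.11 - 0.44
= 0.1000

0.1000


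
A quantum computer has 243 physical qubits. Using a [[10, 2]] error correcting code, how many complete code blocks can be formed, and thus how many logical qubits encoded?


Each code block uses 10 physical qubits for 2 logical qubit(s).
Number of complete blocks = floor(243 / 10) = 24
Logical qubits = 24 * 2
= 48

48


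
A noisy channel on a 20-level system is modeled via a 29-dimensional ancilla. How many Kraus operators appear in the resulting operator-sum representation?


Tracing out the environment in an orthonormal basis {|i>_E} gives Kraus operators K_i = <i|_E U |0>_E.
Number of Kraus operators = dim(H_env) = d_env
= 29

29


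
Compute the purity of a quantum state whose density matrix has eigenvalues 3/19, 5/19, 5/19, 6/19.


tr(rho^2) = sum of eigenvalues squared
= (3/19)^2 + (5/19)^2 + (5/19)^2 + (6/19)^2
= (9 + 25 + 25 + 36) / 361
= 95/361
= 0.2632

0.2632


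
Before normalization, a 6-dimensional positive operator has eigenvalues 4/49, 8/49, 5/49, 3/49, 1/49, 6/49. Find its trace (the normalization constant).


tr(M) = sum of eigenvalues
= 4/49 + 8/49 + 5/49 + 3/49 + 1/49 + 6/49
= 27/49
= 0.5510

0.5510


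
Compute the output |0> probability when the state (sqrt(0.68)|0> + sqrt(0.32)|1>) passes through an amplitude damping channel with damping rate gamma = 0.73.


For amplitude damping with parameter gamma on state sqrt(a)|0> + sqrt(b)|1>:
alpha^2 = 0.68, beta^2 = 0.32
P(|0>) = alpha^2 + gamma * beta^2
= 0.68 + 0.73 * 0.32
= 0.68 + 0.2336
= 0.9136

0.9136


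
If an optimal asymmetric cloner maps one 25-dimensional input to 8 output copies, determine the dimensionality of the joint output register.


Output space = H^(tensor 8) where dim(H) = 25
dim = 25^8
= 625 (after 2 factors)
= 15625 (after 3 factors)
= 390625 (after 4 factors)
= 9765625 (after 5 factors)
= 244140625 (after 6 factors)
= 6103515625 (after 7 factors)
= 152587890625 (after 8 factors)
= 152587890625

152587890625


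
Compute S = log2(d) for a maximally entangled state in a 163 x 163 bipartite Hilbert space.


For a maximally entangled state in d x d:
S = log2(d) = log2(163)
= 7.3487

7.3487


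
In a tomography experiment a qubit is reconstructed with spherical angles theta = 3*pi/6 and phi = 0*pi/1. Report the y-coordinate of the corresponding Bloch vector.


theta = 1.5708, phi = 0.0000
r_y = sin(theta)*sin(phi) = 1.0000 * 0.0000
r_y = 0.0000

0.0000


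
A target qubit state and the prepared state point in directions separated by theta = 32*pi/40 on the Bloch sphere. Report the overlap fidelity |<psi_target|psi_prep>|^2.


For states separated by angle theta on Bloch sphere:
F = cos^2(theta/2)
theta = 32*pi/40 = 2.5133
theta/2 = 1.2566
cos(theta/2) = 0.3090
F = 0.0955

0.0955


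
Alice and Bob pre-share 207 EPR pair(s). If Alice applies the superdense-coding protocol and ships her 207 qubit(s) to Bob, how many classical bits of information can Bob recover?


Superdense coding allows 2 classical bits per shared entangled pair.
207 pair(s) -> 2 * 207 = 414 classical bits

414


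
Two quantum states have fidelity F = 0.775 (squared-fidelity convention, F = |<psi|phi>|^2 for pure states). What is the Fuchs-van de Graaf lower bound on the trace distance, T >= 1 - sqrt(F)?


Fuchs-van de Graaf (squared-fidelity convention): 1 - sqrt(F) <= T <= sqrt(1 - F).
Lower bound: T >= 1 - sqrt(F)
sqrt(F) = sqrt(0.775) = 0.8803
T >= 1 - 0.8803
T >= 0.1197

0.1197


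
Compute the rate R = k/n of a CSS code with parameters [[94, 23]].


Code rate R = k/n
= 23/94
= 0.2447

0.2447


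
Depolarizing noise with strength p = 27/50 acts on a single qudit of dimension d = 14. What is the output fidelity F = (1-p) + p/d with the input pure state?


F = (1-p) + p/d
= (1 - 0.5400) + 0.5400/14
= 0.4600 + 0.0386
= 0.4986

0.4986


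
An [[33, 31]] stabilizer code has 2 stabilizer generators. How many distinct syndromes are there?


Each stabilizer generator gives a binary (+1 or -1) measurement outcome.
With 2 independent generators:
Total syndromes = 2^2
= 4

4


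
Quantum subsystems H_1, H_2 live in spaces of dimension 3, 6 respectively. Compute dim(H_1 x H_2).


dim(H_1 x H_2) = 3 * 6
= 18

18


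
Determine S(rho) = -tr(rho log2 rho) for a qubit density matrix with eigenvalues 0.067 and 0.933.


S = -p*log2(p) - (1-p)*log2(1-p)
p = 0.0670, 1-p = 0.9330
= -0.0670 * log2(0.0670) - 0.9330 * log2(0.9330)
= -(-0.2613) - (-0.0933)
= 0.3546

0.3546


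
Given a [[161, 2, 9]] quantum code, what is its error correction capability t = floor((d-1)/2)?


Code parameters: [[161, 2, 9]], distance d = 9.
Number of correctable errors = floor((d-1)/2)
= floor((9 - 1)/2)
= floor(8/2)
= 4

4


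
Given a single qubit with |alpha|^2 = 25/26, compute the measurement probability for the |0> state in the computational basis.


|alpha|^2 = 25/26 = 0.9615
|beta|^2 = 1 - 25/26 = 1/26 = 0.0385
P(|0>) = |alpha|^2 = 0.9615

0.9615


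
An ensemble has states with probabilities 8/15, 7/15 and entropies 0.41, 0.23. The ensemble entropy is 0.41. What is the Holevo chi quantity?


chi = S(rho) - sum_i p_i * S(rho_i)
Weighted entropy = 8/15 * 0.41 + 7/15 * 0.23
= 0.3260
chi = 0.41 - 0.3260
= 0.0840

0.0840


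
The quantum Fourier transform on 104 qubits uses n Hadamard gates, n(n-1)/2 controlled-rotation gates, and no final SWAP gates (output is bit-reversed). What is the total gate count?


Hadamard gates: 104
Controlled rotations: n*(n-1)/2 = 104*103/2 = 5356
SWAP gates: 0 (omitted)
Total = 104 + 5356
= 5460

5460


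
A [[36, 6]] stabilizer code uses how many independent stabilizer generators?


For an [[n,k]] stabilizer code:
Number of stabilizer generators = n - k
= 36 - 6
= 30

30


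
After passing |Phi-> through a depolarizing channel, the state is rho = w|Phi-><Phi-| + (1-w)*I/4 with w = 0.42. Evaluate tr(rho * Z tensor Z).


|Phi-> = (|00> - |11>)/sqrt(2)
For the pure Bell state, <Z_A Z_B> = +1 (Bell-state Pauli correlator).
The maximally-mixed part I/4 has tr(I/4 * P tensor P) = 0 for any traceless Pauli P.
So <Z_A Z_B>_rho = w * (+1) + (1 - w) * 0
= 0.42 * (+1)
= 0.4200

0.4200


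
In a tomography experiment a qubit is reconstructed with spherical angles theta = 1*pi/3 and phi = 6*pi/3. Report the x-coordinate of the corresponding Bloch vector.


theta = 1.0472, phi = 6.2832
r_x = sin(theta)*cos(phi) = 0.8660 * 1.0000
r_x = 0.8660

0.8660


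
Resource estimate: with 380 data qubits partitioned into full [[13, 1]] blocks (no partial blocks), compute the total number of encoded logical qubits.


Each code block uses 13 physical qubits for 1 logical qubit(s).
Number of complete blocks = floor(380 / 13) = 29
Logical qubits = 29 * 1
= 29

29


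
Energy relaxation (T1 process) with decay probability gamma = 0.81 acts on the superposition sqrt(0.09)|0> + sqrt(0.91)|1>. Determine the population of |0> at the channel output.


For amplitude damping with parameter gamma on state sqrt(a)|0> + sqrt(b)|1>:
alpha^2 = 0.09, beta^2 = 0.91
P(|0>) = alpha^2 + gamma * beta^2
= 0.09 + 0.81 * 0.91
= 0.09 + 0.7371
= 0.8271

0.8271


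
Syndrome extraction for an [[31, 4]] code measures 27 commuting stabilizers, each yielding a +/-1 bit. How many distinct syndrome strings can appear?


Each stabilizer generator gives a binary (+1 or -1) measurement outcome.
With 27 independent generators:
Total syndromes = 2^27
= 134217728

134217728


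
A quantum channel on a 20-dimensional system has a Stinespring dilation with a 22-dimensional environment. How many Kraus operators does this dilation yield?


Tracing out the environment in an orthonormal basis {|i>_E} gives Kraus operators K_i = <i|_E U |0>_E.
Number of Kraus operators = dim(H_env) = d_env
= 22

22


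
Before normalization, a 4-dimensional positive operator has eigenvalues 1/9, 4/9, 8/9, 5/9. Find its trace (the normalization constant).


tr(M) = sum of eigenvalues
= 1/9 + 4/9 + 8/9 + 5/9
= 18/9
= 2.0000

2.0000


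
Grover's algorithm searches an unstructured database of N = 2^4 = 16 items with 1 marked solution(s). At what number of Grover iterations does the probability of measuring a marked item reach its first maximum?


After j Grover iterations the success probability is P(j) = sin^2((2j+1)*theta), where sin(theta) = sqrt(k/N).
N = 2^4 = 16, k = 1
sin(theta) = sqrt(k/N) = 0.25
theta = arcsin(sqrt(k/N)) = 0.2526802551 rad
P(j) reaches its first maximum when (2j+1)*theta is as close as possible to pi/2, i.e. j = round(pi/(4*theta) - 1/2).
pi/(4*theta) - 1/2 = 2.6083
(For comparison, the common estimate pi/4 * sqrt(N/k) = 3.1416; the exact maximiser is used here.)
Optimal iterations = 3

3


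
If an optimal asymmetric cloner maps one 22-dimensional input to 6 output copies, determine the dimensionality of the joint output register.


Output space = H^(tensor 6) where dim(H) = 22
dim = 22^6
= 484 (after 2 factors)
= 10648 (after 3 factors)
= 234256 (after 4 factors)
= 5153632 (after 5 factors)
= 113379904 (after 6 factors)
= 113379904

113379904


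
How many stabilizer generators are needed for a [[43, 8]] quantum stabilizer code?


For an [[n,k]] stabilizer code:
Number of stabilizer generators = n - k
= 43 - 8
= 35

35


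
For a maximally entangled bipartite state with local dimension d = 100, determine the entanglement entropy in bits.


For a maximally entangled state in d x d:
S = log2(d) = log2(100)
= 6.6439

6.6439


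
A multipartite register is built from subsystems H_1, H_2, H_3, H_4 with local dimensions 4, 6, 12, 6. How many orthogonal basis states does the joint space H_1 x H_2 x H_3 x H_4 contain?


dim(H_1 x H_2 x H_3 x H_4) = 4 * 6 * 12 * 6
= 24 * 12 * 6
= 288 * 6
= 1728

1728


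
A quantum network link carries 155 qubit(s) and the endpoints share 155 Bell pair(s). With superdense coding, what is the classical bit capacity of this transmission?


Superdense coding allows 2 classical bits per shared entangled pair.
155 pair(s) -> 2 * 155 = 310 classical bits

310


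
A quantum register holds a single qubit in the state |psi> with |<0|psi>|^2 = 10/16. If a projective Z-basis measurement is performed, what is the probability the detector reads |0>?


|alpha|^2 = 10/16 = 0.6250
|beta|^2 = 1 - 10/16 = 6/16 = 0.3750
P(|0>) = |alpha|^2 = 0.6250

0.6250


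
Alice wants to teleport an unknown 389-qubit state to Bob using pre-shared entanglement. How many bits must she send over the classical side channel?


Quantum teleportation requires 2 classical bits per qubit teleported.
389 qubit(s) -> 2 * 389 = 778 classical bits

778


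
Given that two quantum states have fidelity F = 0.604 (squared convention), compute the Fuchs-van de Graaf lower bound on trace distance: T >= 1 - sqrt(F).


Fuchs-van de Graaf (squared-fidelity convention): 1 - sqrt(F) <= T <= sqrt(1 - F).
Lower bound: T >= 1 - sqrt(F)
sqrt(F) = sqrt(0.604) = 0.7772
T >= 1 - 0.7772
T >= 0.2228

0.2228


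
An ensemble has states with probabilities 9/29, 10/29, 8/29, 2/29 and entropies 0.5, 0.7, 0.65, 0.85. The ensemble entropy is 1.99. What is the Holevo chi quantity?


chi = S(rho) - sum_i p_i * S(rho_i)
Weighted entropy = 9/29 * 0.5 + 10/29 * 0.7 + 8/29 * 0.65 + 2/29 * 0.85
= 0.6345
chi = 1.99 - 0.6345
= 1.3555

1.3555


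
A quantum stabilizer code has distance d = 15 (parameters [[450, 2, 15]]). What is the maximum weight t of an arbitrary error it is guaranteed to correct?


Code parameters: [[450, 2, 15]], distance d = 15.
Number of correctable errors = floor((d-1)/2)
= floor((15 - 1)/2)
= floor(14/2)
= 7

7


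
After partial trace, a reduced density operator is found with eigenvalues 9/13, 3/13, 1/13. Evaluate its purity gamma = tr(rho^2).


tr(rho^2) = sum of eigenvalues squared
= (9/13)^2 + (3/13)^2 + (1/13)^2
= (81 + 9 + 1) / 169
= 91/169
= 0.5385

0.5385


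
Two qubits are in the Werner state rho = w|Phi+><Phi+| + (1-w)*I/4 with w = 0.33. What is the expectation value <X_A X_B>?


|Phi+> = (|00> + |11>)/sqrt(2)
For the pure Bell state, <X_A X_B> = +1 (Bell-state Pauli correlator).
The maximally-mixed part I/4 has tr(I/4 * P tensor P) = 0 for any traceless Pauli P.
So <X_A X_B>_rho = w * (+1) + (1 - w) * 0
= 0.33 * (+1)
= 0.3300

0.3300


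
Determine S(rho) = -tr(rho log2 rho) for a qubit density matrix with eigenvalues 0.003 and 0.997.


S = -p*log2(p) - (1-p)*log2(1-p)
p = 0.0030, 1-p = 0.9970
= -0.0030 * log2(0.0030) - 0.9970 * log2(0.9970)
= -(-0.0251) - (-0.0043)
= 0.0295

0.0295


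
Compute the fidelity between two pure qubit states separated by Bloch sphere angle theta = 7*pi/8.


For states separated by angle theta on Bloch sphere:
F = cos^2(theta/2)
theta = 7*pi/8 = 2.7489
theta/2 = 1.3744
cos(theta/2) = 0.1951
F = 0.0381

0.0381


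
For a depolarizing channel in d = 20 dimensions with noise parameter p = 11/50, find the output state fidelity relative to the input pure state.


F = (1-p) + p/d
= (1 - 0.2200) + 0.2200/20
= 0.7800 + 0.0110
= 0.7910

0.7910


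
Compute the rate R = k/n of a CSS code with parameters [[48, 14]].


Code rate R = k/n
= 14/48
= 0.2917

0.2917


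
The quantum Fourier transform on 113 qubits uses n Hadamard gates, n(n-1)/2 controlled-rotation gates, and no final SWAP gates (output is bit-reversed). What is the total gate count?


Hadamard gates: 113
Controlled rotations: n*(n-1)/2 = 113*112/2 = 6328
SWAP gates: 0 (omitted)
Total = 113 + 6328
= 6441

6441


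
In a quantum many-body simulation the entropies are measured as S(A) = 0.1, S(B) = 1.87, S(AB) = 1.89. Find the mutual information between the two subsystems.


I(A:B) = S(A) + S(B) - S(AB)
= 0.1 + 1.87 - 1.89
= 0.0800

0.0800


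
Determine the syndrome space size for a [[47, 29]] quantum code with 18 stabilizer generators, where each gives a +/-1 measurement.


Each stabilizer generator gives a binary (+1 or -1) measurement outcome.
With 18 independent generators:
Total syndromes = 2^18
= 262144

262144


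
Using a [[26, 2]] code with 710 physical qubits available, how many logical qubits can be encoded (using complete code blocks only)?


Each code block uses 26 physical qubits for 2 logical qubit(s).
Number of complete blocks = floor(710 / 26) = 27
Logical qubits = 27 * 2
= 54

54


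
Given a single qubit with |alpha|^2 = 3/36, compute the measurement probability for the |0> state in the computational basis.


|alpha|^2 = 3/36 = 0.0833
|beta|^2 = 1 - 3/36 = 33/36 = 0.9167
P(|0>) = |alpha|^2 = 0.0833

0.0833


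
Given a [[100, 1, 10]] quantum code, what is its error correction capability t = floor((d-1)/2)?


Code parameters: [[100, 1, 10]], distance d = 10.
Number of correctable errors = floor((d-1)/2)
= floor((10 - 1)/2)
= floor(9/2)
= 4

4


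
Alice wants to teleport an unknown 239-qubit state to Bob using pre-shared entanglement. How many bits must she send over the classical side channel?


Quantum teleportation requires 2 classical bits per qubit teleported.
239 qubit(s) -> 2 * 239 = 478 classical bits

478


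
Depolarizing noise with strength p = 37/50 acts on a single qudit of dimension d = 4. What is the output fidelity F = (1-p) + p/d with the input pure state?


F = (1-p) + p/d
= (1 - 0.7400) + 0.7400/4
= 0.2600 + 0.1850
= 0.4450

0.4450


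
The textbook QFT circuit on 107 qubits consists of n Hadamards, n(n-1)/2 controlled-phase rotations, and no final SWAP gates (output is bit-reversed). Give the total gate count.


Hadamard gates: 107
Controlled rotations: n*(n-1)/2 = 107*106/2 = 5671
SWAP gates: 0 (omitted)
Total = 107 + 5671
= 5778

5778


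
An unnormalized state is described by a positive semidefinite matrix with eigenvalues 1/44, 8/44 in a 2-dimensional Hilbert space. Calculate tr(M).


tr(M) = sum of eigenvalues
= 1/44 + 8/44
= 9/44
= 0.2045

0.2045


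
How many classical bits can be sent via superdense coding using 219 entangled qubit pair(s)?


Superdense coding allows 2 classical bits per shared entangled pair.
219 pair(s) -> 2 * 219 = 438 classical bits

438


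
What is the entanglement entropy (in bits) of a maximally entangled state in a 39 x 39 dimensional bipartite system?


For a maximally entangled state in d x d:
S = log2(d) = log2(39)
= 5.2854

5.2854


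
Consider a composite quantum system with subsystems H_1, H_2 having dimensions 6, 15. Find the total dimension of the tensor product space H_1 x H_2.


dim(H_1 x H_2) = 6 * 15
= 90

90


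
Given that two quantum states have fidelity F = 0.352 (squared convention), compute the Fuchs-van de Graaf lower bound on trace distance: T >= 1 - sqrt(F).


Fuchs-van de Graaf (squared-fidelity convention): 1 - sqrt(F) <= T <= sqrt(1 - F).
Lower bound: T >= 1 - sqrt(F)
sqrt(F) = sqrt(0.352) = 0.5933
T >= 1 - 0.5933
T >= 0.4067

0.4067


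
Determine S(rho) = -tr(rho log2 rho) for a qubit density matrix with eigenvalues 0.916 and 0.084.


S = -p*log2(p) - (1-p)*log2(1-p)
p = 0.9160, 1-p = 0.0840
= -0.9160 * log2(0.9160) - 0.0840 * log2(0.0840)
= -(-0.1159) - (-0.3002)
= 0.4161

0.4161


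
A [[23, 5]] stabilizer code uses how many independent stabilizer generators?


For an [[n,k]] stabilizer code:
Number of stabilizer generators = n - k
= 23 - 5
= 18

18


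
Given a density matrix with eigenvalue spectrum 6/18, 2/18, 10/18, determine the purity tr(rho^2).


tr(rho^2) = sum of eigenvalues squared
= (6/18)^2 + (2/18)^2 + (10/18)^2
= (36 + 4 + 100) / 324
= 140/324
= 0.4321

0.4321


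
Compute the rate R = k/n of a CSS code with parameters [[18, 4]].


Code rate R = k/n
= 4/18
= 0.2222

0.2222


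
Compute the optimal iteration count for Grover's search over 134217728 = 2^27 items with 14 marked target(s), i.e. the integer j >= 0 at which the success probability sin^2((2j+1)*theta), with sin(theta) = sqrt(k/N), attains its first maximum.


After j Grover iterations the success probability is P(j) = sin^2((2j+1)*theta), where sin(theta) = sqrt(k/N).
N = 2^27 = 134217728, k = 14
sin(theta) = sqrt(k/N) = 0.0003229676893
theta = arcsin(sqrt(k/N)) = 0.000322967695 rad
P(j) reaches its first maximum when (2j+1)*theta is as close as possible to pi/2, i.e. j = round(pi/(4*theta) - 1/2).
pi/(4*theta) - 1/2 = 2431.3165
(For comparison, the common estimate pi/4 * sqrt(N/k) = 2431.8165; the exact maximiser is used here.)
Optimal iterations = 2431

2431


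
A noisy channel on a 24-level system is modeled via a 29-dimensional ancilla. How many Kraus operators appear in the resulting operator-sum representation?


Tracing out the environment in an orthonormal basis {|i>_E} gives Kraus operators K_i = <i|_E U |0>_E.
Number of Kraus operators = dim(H_env) = d_env
= 29

29


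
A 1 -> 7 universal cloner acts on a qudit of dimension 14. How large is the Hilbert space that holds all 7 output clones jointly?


Output space = H^(tensor 7) where dim(H) = 14
dim = 14^7
= 196 (after 2 factors)
= 2744 (after 3 factors)
= 38416 (after 4 factors)
= 537824 (after 5 factors)
= 7529536 (after 6 factors)
= 105413504 (after 7 factors)
= 105413504

105413504


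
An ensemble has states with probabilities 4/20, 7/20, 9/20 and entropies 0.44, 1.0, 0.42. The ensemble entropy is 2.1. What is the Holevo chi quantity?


chi = S(rho) - sum_i p_i * S(rho_i)
Weighted entropy = 4/20 * 0.44 + 7/20 * 1.0 + 9/20 * 0.42
= 0.6270
chi = 2.1 - 0.6270
= 1.4730

1.4730


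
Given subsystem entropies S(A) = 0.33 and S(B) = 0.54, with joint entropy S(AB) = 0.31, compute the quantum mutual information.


I(A:B) = S(A) + S(B) - S(AB)
= 0.33 + 0.54 - 0.31
= 0.5600

0.5600


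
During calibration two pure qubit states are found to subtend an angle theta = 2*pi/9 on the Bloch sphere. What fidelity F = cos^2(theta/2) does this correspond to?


For states separated by angle theta on Bloch sphere:
F = cos^2(theta/2)
theta = 2*pi/9 = 0.6981
theta/2 = 0.3491
cos(theta/2) = 0.9397
F = 0.8830

0.8830


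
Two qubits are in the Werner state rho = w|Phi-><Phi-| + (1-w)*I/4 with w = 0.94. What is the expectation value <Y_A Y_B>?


|Phi-> = (|00> - |11>)/sqrt(2)
For the pure Bell state, <Y_A Y_B> = +1 (Bell-state Pauli correlator).
The maximally-mixed part I/4 has tr(I/4 * P tensor P) = 0 for any traceless Pauli P.
So <Y_A Y_B>_rho = w * (+1) + (1 - w) * 0
= 0.94 * (+1)
= 0.9400

0.9400


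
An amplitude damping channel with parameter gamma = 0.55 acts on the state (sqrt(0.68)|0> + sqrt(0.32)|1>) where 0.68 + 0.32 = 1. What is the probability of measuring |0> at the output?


For amplitude damping with parameter gamma on state sqrt(a)|0> + sqrt(b)|1>:
alpha^2 = 0.68, beta^2 = 0.32
P(|0>) = alpha^2 + gamma * beta^2
= 0.68 + 0.55 * 0.32
= 0.68 + 0.1760
= 0.8560

0.8560


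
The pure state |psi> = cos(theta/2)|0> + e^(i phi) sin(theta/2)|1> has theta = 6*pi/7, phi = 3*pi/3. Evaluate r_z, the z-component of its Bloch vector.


theta = 2.6928, phi = 3.1416
r_z = cos(theta) = -0.9010

-0.9010


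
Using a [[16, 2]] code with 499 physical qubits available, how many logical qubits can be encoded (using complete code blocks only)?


Each code block uses 16 physical qubits for 2 logical qubit(s).
Number of complete blocks = floor(499 / 16) = 31
Logical qubits = 31 * 2
= 62

62


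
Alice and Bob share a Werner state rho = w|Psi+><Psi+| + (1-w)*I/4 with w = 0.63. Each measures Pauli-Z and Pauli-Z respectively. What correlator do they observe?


|Psi+> = (|01> + |10>)/sqrt(2)
For the pure Bell state, <Z_A Z_B> = -1 (Bell-state Pauli correlator).
The maximally-mixed part I/4 has tr(I/4 * P tensor P) = 0 for any traceless Pauli P.
So <Z_A Z_B>_rho = w * (-1) + (1 - w) * 0
= 0.63 * (-1)
= -0.6300

-0.6300


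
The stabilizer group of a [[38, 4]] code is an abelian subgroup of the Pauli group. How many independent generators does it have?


For an [[n,k]] stabilizer code:
Number of stabilizer generators = n - k
= 38 - 4
= 34

34


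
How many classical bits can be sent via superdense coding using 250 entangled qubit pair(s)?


Superdense coding allows 2 classical bits per shared entangled pair.
250 pair(s) -> 2 * 250 = 500 classical bits

500


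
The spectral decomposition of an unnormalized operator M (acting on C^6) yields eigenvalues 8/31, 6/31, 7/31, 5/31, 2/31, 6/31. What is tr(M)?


tr(M) = sum of eigenvalues
= 8/31 + 6/31 + 7/31 + 5/31 + 2/31 + 6/31
= 34/31
= 1.0968

1.0968


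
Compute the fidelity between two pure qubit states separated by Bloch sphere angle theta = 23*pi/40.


For states separated by angle theta on Bloch sphere:
F = cos^2(theta/2)
theta = 23*pi/40 = 1.8064
theta/2 = 0.9032
cos(theta/2) = 0.6191
F = 0.3833

0.3833


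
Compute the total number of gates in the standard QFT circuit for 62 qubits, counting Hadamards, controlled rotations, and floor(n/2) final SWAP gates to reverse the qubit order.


Hadamard gates: 62
Controlled rotations: n*(n-1)/2 = 62*61/2 = 1891
SWAP gates: floor(n/2) = floor(62/2) = 31
Total = 62 + 1891 + 31
= 1984

1984


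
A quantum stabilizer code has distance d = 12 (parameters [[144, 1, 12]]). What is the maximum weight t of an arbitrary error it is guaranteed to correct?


Code parameters: [[144, 1, 12]], distance d = 12.
Number of correctable errors = floor((d-1)/2)
= floor((12 - 1)/2)
= floor(11/2)
= 5

5


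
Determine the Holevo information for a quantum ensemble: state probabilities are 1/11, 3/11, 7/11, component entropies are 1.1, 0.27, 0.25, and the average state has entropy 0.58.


chi = S(rho) - sum_i p_i * S(rho_i)
Weighted entropy = 1/11 * 1.1 + 3/11 * 0.27 + 7/11 * 0.25
= 0.3327
chi = 0.58 - 0.3327
= 0.2473

0.2473


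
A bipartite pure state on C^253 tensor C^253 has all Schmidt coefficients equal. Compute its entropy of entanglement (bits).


For a maximally entangled state in d x d:
S = log2(d) = log2(253)
= 7.9830

7.9830


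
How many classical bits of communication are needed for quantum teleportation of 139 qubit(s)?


Quantum teleportation requires 2 classical bits per qubit teleported.
139 qubit(s) -> 2 * 139 = 278 classical bits

278


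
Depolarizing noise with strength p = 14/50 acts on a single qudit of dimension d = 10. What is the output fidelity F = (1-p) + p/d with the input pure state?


F = (1-p) + p/d
= (1 - 0.2800) + 0.2800/10
= 0.7200 + 0.0280
= 0.7480

0.7480


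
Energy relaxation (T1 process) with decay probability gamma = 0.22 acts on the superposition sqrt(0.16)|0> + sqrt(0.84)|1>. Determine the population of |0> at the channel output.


For amplitude damping with parameter gamma on state sqrt(a)|0> + sqrt(b)|1>:
alpha^2 = 0.16, beta^2 = 0.84
P(|0>) = alpha^2 + gamma * beta^2
= 0.16 + 0.22 * 0.84
= 0.16 + 0.1848
= 0.3448

0.3448


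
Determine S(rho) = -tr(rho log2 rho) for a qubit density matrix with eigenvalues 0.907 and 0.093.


S = -p*log2(p) - (1-p)*log2(1-p)
p = 0.9070, 1-p = 0.0930
= -0.9070 * log2(0.9070) - 0.0930 * log2(0.0930)
= -(-0.1277) - (-0.3187)
= 0.4464

0.4464


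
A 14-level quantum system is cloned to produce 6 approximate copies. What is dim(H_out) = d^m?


Output space = H^(tensor 6) where dim(H) = 14
dim = 14^6
= 196 (after 2 factors)
= 2744 (after 3 factors)
= 38416 (after 4 factors)
= 537824 (after 5 factors)
= 7529536 (after 6 factors)
= 7529536

7529536


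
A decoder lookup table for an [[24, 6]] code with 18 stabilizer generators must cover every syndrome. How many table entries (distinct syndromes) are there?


Each stabilizer generator gives a binary (+1 or -1) measurement outcome.
With 18 independent generators:
Total syndromes = 2^18
= 262144

262144


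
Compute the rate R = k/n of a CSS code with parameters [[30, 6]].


Code rate R = k/n
= 6/30
= 0.2000

0.2000


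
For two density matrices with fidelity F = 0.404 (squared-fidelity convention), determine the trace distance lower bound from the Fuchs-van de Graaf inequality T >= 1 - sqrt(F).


Fuchs-van de Graaf (squared-fidelity convention): 1 - sqrt(F) <= T <= sqrt(1 - F).
Lower bound: T >= 1 - sqrt(F)
sqrt(F) = sqrt(0.404) = 0.6356
T >= 1 - 0.6356
T >= 0.3644

0.3644
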